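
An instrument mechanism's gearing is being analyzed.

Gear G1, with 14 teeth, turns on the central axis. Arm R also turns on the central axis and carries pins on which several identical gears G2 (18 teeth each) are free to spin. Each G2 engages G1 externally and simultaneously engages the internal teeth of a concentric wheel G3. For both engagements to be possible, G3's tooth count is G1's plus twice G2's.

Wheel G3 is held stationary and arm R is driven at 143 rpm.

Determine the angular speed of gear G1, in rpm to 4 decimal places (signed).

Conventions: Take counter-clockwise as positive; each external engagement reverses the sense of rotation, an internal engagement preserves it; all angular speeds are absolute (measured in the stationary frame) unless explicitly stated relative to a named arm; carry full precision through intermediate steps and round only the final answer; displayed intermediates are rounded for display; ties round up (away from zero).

+653.7143 rpm

recognized (axles ride arm R): planetary set, 14/18/50 teeth
normalise by the input: solve with ω_arm = 1, then scale by 143 rpm
ring teeth: 14 + 2·18 = 50
14(ω_sun−ω_arm) = −50(ω_ring−ω_arm),  ω_ring = 0, ω_arm = 1
ω_sun = 1 − (50/14)(0−1) = 32/7
scale: ω_sun = 32/7 × 143 rpm = +653.7143 rpm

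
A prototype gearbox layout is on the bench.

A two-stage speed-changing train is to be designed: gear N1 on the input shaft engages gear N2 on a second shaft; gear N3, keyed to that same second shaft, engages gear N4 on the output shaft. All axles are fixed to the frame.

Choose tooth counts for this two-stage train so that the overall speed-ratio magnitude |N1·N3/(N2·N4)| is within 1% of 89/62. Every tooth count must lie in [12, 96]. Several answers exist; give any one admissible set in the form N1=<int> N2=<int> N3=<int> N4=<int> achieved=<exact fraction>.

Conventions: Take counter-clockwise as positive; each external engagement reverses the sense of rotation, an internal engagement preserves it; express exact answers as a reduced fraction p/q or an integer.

2-stage fixed-axis compound train for ratio 89/62
target = 89/62 in lowest terms: an exact hit needs N1·N3 = k·89 and N2·N4 = k·62 for one integer k, every count in [12, 96]; additionally prefer no 1:1 stage (N1 ≠ N2, N3 ≠ N4)
k = 1…11: no 1:1-free in-range split of k·89 and k·62 into factor pairs; take k = 12
k = 12: N1·N3 = 1068 = 12·89, N2·N4 = 744 = 62·12
achieved = 12·89/(62·12) = 89/62; |achieved − target| = 0 ≤ 89/6200 ✓

N1=12 N2=62 N3=89 N4=12 achieved=89/62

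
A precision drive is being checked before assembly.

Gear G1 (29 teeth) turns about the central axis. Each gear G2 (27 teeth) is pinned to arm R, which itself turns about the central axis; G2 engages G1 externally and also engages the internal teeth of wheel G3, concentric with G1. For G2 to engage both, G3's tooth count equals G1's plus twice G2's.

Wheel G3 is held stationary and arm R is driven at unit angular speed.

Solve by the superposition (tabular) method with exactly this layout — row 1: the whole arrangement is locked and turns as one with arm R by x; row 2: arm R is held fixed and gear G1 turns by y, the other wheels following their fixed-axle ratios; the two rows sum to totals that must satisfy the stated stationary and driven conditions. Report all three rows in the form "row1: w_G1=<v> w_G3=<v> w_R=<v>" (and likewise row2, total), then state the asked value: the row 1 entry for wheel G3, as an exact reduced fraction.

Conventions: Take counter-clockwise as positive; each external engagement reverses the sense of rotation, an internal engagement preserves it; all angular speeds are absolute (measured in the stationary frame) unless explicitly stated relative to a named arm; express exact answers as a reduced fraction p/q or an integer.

class = planetary set [G3 = 29+2·27 = 83; Willis about the carrier]
row 1: whole set turns with the arm by x
row 2 (arm held, sun turns y): ω_ring = −(29/83)·y, ω_arm = 0
boundary: total ω_ring = x − (29/83)·y = 0 and total ω_arm = x = 1  ⇒  y = 83/29, x = 1
row 2 ring = −(29/83)·83/29 = -1
totals (row 1 + row 2): sun 1 + 83/29 = 112/29, ring 1 + (-1) = 0, arm 1 + 0 = 1
asked cell (row1, ring) = 1

row1: w_G1=1 w_G3=1 w_R=1
row2: w_G1=83/29 w_G3=-1 w_R=0
total: w_G1=112/29 w_G3=0 w_R=1
asked value: 1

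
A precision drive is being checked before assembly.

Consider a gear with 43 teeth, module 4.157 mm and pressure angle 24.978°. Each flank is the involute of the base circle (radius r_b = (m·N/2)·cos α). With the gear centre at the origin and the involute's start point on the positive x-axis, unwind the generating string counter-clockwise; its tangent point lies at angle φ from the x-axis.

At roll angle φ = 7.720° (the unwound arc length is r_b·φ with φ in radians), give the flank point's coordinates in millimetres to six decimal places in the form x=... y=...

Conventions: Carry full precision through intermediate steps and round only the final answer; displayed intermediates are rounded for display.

single-mesh involute tooth geometry (43T wheel at module 4.157)
pitch radius r_p = m·N/2 = 4.157·43/2 = 89.375500
base radius r_b = r_p·cos α = 89.375500·cos 24.978° = 81.016209
roll angle φ = 7.720° = 0.13473942 rad
x = r_b·(cos φ + φ·sin φ) = 81.748287
y = r_b·(sin φ − φ·cos φ) = 0.065940

x=81.748287 y=0.065940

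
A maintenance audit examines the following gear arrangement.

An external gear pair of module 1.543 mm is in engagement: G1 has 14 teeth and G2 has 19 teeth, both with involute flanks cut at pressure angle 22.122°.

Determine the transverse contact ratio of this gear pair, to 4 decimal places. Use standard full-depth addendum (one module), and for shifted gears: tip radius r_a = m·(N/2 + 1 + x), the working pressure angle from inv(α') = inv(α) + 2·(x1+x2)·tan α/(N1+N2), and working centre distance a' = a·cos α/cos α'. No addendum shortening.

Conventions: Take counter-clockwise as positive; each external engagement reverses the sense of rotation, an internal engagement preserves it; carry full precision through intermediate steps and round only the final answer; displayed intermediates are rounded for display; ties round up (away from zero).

single-mesh involute tooth geometry (14T engaging 19T at module 1.543)
base radii: r_b1 = 10.005875, r_b2 = 13.579401
tip radii: r_a1 = 12.344000, r_a2 = 16.201500
no profile shift: α' = α, a' = a
action lengths: √(r_a1²−r_b1²) = 7.228887, √(r_a2²−r_b2²) = 8.836768
base pitch p_b = π·m·cos α = 4.490626
CR = (7.228887 + 8.836768 − 25.459500·sin 22.12200°)/4.490626 = 1.442586
contact ratio ≈ 1.4426

1.4426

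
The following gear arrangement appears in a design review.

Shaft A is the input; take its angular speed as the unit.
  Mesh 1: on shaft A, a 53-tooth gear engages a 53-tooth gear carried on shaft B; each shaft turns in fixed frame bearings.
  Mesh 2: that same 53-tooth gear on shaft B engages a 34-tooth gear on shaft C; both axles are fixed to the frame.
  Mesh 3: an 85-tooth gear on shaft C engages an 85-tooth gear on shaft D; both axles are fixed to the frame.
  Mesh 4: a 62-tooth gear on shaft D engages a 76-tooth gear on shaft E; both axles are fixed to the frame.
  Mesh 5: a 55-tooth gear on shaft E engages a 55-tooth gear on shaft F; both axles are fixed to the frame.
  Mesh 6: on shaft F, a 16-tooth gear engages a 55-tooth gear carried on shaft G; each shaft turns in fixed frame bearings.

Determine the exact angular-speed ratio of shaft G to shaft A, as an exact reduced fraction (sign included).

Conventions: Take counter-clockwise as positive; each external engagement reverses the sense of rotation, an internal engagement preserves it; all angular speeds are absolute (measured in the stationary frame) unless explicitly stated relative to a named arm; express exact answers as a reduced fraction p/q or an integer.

6572/17765

class = fixed-axis compound train [6 meshes; 6 ratios multiply, 6 sense flips]
mesh 1 [53T→53T]: running ratio 1, sense −
mesh 2 [53T→34T]: running ratio 53/34, sense +
mesh 3 [85T→85T]: running ratio 53/34, sense −
mesh 4 [62T→76T]: running ratio 1643/1292, sense +
mesh 5 [55T→55T]: running ratio 1643/1292, sense −
mesh 6 [16T→55T]: running ratio 6572/17765, sense +
ω_out/ω_in = 6572/17765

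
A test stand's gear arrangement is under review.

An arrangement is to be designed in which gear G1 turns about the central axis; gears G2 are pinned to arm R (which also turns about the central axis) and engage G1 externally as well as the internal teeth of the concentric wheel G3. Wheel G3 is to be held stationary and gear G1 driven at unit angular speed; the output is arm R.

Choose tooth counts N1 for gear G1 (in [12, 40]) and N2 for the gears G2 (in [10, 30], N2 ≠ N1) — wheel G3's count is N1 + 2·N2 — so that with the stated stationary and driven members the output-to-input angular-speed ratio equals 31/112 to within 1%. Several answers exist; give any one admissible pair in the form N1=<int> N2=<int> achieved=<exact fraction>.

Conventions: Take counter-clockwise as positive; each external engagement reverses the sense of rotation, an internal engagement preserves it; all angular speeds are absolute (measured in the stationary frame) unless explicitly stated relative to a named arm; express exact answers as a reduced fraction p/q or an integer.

N1=31 N2=25 achieved=31/112

topology: planetary set — design target 31/112, arm = carrier (Willis)
Willis with ω_ring = 0: ω_arm/ω_sun = N1/(N1+N3); set equal to 31/112  ⇒  N3/N1 = 1/(31/112) − 1 = 81/31
N3 = N1 + 2·N2  ⇒  N2/N1 = (N3/N1 − 1)/2 = (81/31 − 1)/2 = 25/31
smallest multiple with N1 ≥ 12 and N2 ≥ 10: k = 1  ⇒  N1 = 1·31 = 31, N2 = 1·25 = 25 (N1 ≤ 40, N2 ≤ 30, N2 ≠ N1 ✓), N3 = 31 + 2·25 = 81
check: N1/(N1+N3) with N1 = 31, N3 = 81 gives 31/112; |achieved − target| = 0 ≤ 31/11200 ✓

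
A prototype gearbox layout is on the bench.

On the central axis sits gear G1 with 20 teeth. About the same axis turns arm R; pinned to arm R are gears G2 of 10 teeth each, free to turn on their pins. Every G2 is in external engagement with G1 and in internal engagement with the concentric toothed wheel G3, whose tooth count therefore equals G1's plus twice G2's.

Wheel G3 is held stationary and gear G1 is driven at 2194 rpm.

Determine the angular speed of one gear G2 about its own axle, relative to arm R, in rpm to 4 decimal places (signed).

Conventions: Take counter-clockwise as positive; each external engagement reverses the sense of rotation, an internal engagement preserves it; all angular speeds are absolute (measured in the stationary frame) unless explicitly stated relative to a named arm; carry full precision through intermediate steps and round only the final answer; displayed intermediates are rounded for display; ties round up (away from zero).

-2925.3333 rpm

planetary set (20T centre, 10T on arm, 40T internal) — Willis relation
normalise by the input: solve with ω_sun = 1, then scale by 2194 rpm
ring teeth: 20 + 2·10 = 40
20(ω_sun−ω_arm) = −40(ω_ring−ω_arm),  ω_ring = 0, ω_sun = 1
20(1−ω_arm) = −40(0−ω_arm)  ⇒  60·ω_arm = 20  ⇒  ω_arm = 1/3
sun–planet mesh: 20·(1−1/3) = −10·(ω_p−ω_arm)  ⇒  ω_p−ω_arm = -4/3
scale: ω_p−ω_arm = -4/3 × 2194 rpm = -2925.3333 rpm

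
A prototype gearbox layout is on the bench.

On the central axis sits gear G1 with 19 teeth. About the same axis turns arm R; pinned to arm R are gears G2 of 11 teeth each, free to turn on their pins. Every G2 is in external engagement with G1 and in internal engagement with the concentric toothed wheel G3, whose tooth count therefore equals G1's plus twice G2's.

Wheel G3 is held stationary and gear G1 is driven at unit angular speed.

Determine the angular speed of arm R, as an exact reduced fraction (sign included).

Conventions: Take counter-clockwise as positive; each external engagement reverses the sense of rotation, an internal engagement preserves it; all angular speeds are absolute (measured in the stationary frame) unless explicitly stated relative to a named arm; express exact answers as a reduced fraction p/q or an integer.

class = planetary set [G3 = 19+2·11 = 41; Willis about the carrier]
ring teeth: 19 + 2·11 = 41
19(ω_sun−ω_arm) = −41(ω_ring−ω_arm),  ω_ring = 0, ω_sun = 1
19(1−ω_arm) = −41(0−ω_arm)  ⇒  60·ω_arm = 19  ⇒  ω_arm = 19/60
exact speed ratio = 19/60

19/60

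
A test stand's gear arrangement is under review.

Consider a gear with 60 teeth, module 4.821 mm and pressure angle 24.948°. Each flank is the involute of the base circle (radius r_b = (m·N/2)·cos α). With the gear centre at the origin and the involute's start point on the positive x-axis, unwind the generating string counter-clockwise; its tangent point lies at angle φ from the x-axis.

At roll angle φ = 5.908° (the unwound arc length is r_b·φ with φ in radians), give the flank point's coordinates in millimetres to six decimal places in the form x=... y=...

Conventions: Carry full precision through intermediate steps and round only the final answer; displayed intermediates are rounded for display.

single-mesh involute tooth geometry (60T wheel at module 4.821)
pitch radius r_p = m·N/2 = 4.821·60/2 = 144.630000
base radius r_b = r_p·cos α = 144.630000·cos 24.948° = 131.134715
roll angle φ = 5.908° = 0.10311405 rad
x = r_b·(cos φ + φ·sin φ) = 131.830008
y = r_b·(sin φ − φ·cos φ) = 0.047873

x=131.830008 y=0.047873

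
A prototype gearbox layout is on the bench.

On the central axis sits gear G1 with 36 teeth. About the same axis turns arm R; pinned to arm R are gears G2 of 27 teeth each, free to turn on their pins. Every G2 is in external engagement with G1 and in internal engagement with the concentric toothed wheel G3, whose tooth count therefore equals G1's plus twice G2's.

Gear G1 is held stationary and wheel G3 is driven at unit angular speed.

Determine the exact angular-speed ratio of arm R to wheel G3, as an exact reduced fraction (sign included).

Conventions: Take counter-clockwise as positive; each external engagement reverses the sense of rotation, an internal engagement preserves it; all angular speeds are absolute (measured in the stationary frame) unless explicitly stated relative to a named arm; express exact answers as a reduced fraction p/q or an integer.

5/7

recognized (axles ride arm R): planetary set, 36/27/90 teeth
ring teeth: 36 + 2·27 = 90
36(ω_sun−ω_arm) = −90(ω_ring−ω_arm),  ω_sun = 0, ω_ring = 1
36(0−ω_arm) = −90(1−ω_arm)  ⇒  126·ω_arm = 90  ⇒  ω_arm = 5/7
ω_out/ω_in = 5/7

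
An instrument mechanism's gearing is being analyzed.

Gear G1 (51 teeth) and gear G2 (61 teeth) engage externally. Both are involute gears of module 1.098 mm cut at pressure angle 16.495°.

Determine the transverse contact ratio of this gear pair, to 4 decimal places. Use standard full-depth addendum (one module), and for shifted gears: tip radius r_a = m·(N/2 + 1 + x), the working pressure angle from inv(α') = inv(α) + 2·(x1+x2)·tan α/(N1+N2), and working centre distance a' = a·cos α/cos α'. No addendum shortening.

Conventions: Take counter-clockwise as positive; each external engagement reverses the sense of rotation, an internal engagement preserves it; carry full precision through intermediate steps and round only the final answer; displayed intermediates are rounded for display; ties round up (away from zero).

recognized (one external pair, fixed centres): single-mesh tooth geometry, m = 1.098, N1 = 51, N2 = 61
base radii: r_b1 = 26.846688, r_b2 = 32.110744
tip radii: r_a1 = 29.097000, r_a2 = 34.587000
no profile shift: α' = α, a' = a
action lengths: √(r_a1²−r_b1²) = 11.220106, √(r_a2²−r_b2²) = 12.851486
base pitch p_b = π·m·cos α = 3.307504
CR = (11.220106 + 12.851486 − 61.488000·sin 16.49500°)/3.307504 = 1.999454
contact ratio ≈ 1.9995

1.9995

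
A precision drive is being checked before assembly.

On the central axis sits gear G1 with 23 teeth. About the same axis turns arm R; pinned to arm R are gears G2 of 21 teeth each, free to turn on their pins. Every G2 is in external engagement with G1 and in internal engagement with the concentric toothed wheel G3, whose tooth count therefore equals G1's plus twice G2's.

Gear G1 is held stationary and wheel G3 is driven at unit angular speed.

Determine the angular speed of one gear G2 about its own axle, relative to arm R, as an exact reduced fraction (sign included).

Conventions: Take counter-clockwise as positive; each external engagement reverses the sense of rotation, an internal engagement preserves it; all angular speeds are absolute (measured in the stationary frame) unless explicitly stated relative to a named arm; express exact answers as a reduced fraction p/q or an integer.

1495/1848

recognized (axles ride arm R): planetary set, 23/21/65 teeth
ring teeth: 23 + 2·21 = 65
23(ω_sun−ω_arm) = −65(ω_ring−ω_arm),  ω_sun = 0, ω_ring = 1
23(0−ω_arm) = −65(1−ω_arm)  ⇒  88·ω_arm = 65  ⇒  ω_arm = 65/88
sun–planet mesh: 23·(0−65/88) = −21·(ω_p−ω_arm)  ⇒  ω_p−ω_arm = 1495/1848
exact speed ratio = 1495/1848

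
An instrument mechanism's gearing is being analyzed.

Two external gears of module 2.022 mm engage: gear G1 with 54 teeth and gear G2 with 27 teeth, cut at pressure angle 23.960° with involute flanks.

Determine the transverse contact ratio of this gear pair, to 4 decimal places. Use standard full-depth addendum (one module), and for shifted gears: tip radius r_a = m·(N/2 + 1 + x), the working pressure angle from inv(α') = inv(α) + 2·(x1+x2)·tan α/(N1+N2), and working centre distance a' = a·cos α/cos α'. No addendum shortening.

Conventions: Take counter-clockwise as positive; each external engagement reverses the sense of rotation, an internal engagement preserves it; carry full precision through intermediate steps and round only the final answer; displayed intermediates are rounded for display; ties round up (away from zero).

class = single-mesh tooth geometry [involute pair 54T × 27T, m = 2.022]
base radii: r_b1 = 49.889591, r_b2 = 24.944795
tip radii: r_a1 = 56.616000, r_a2 = 29.319000
no profile shift: α' = α, a' = a
action lengths: √(r_a1²−r_b1²) = 26.765653, √(r_a2²−r_b2²) = 15.406523
base pitch p_b = π·m·cos α = 5.804917
CR = (26.765653 + 15.406523 − 81.891000·sin 23.96000°)/5.804917 = 1.535998
contact ratio ≈ 1.5360

1.5360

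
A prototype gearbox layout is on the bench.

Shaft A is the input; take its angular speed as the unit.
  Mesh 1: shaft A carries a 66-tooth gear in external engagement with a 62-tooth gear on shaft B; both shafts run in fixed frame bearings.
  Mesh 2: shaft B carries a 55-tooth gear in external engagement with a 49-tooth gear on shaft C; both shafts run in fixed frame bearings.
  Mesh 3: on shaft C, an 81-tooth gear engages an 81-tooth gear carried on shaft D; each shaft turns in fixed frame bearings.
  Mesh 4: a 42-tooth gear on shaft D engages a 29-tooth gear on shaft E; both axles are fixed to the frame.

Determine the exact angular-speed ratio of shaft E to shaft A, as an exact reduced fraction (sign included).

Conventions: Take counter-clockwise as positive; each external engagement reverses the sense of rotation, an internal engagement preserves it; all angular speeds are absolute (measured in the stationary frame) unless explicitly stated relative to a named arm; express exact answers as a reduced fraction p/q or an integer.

10890/6293

class = fixed-axis compound train [4 meshes; 4 ratios multiply, 4 sense flips]
mesh 1 [66T→62T]: running ratio 33/31, sense −
mesh 2 [55T→49T]: running ratio 1815/1519, sense +
mesh 3 [81T→81T]: running ratio 1815/1519, sense −
mesh 4 [42T→29T]: running ratio 10890/6293, sense +
ω_out/ω_in = 10890/6293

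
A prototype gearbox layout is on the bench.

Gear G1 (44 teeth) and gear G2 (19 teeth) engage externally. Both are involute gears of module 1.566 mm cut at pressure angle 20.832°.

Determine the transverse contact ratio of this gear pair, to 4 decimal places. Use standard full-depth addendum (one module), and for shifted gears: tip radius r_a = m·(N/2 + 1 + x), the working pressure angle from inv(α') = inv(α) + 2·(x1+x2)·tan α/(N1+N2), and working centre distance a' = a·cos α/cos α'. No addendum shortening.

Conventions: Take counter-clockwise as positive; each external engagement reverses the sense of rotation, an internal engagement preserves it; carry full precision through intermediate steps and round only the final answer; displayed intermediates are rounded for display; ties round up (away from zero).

1.6036

recognized (one external pair, fixed centres): single-mesh tooth geometry, m = 1.566, N1 = 44, N2 = 19
base radii: r_b1 = 32.199776, r_b2 = 13.904449
tip radii: r_a1 = 36.018000, r_a2 = 16.443000
no profile shift: α' = α, a' = a
action lengths: √(r_a1²−r_b1²) = 16.139106, √(r_a2²−r_b2²) = 8.777161
base pitch p_b = π·m·cos α = 4.598117
CR = (16.139106 + 8.777161 − 49.329000·sin 20.83200°)/4.598117 = 1.603579
contact ratio ≈ 1.6036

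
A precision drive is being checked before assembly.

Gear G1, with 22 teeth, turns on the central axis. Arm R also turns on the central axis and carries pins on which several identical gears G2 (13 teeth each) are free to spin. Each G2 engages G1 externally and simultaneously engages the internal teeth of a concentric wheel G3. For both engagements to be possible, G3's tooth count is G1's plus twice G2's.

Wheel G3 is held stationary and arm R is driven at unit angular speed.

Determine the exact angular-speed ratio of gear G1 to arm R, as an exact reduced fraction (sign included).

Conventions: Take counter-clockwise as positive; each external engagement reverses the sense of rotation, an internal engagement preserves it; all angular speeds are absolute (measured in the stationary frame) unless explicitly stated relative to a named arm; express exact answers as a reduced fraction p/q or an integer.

35/11

planetary set (22T centre, 13T on arm, 48T internal) — Willis relation
ring teeth: 22 + 2·13 = 48
22(ω_sun−ω_arm) = −48(ω_ring−ω_arm),  ω_ring = 0, ω_arm = 1
ω_sun = 1 − (48/22)(0−1) = 35/11
ω_out/ω_in = 35/11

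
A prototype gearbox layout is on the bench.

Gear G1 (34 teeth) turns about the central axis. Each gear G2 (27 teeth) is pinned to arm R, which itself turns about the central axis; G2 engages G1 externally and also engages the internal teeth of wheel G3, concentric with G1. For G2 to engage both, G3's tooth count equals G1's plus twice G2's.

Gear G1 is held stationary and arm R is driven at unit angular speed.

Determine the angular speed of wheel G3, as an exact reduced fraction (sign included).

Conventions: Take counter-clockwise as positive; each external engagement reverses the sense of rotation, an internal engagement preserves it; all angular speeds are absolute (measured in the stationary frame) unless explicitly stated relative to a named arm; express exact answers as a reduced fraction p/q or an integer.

planetary set (34T centre, 27T on arm, 88T internal) — Willis relation
ring teeth: 34 + 2·27 = 88
34(ω_sun−ω_arm) = −88(ω_ring−ω_arm),  ω_sun = 0, ω_arm = 1
ω_ring = 1 − (34/88)(0−1) = 61/44
exact speed ratio = 61/44

61/44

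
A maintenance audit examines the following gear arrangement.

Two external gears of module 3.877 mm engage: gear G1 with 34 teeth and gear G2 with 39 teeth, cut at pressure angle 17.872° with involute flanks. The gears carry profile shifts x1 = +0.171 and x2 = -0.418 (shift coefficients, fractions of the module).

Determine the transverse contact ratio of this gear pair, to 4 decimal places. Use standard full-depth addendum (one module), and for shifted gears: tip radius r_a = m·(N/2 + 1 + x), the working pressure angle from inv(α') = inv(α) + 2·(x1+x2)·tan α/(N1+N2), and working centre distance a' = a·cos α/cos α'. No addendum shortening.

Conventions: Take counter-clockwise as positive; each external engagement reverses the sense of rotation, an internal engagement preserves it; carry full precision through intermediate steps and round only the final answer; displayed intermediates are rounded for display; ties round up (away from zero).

single-mesh involute tooth geometry (34T engaging 39T at module 3.877)
base radii: r_b1 = 62.728528, r_b2 = 71.953311
tip radii: r_a1 = 70.448967, r_a2 = 77.857914
inv(α') = inv(17.872°) + 2·(+0.171-0.418)·tan α/(34+39) = 0.00834430  ⇒  α' = 16.57158°
a' = a·cos α / cos α' = 141.5105·cos 17.872°/cos 16.57158° = 140.518391
action lengths: √(r_a1²−r_b1²) = 32.065382, √(r_a2²−r_b2²) = 29.741818
base pitch p_b = π·m·cos α = 11.592205
CR = (32.065382 + 29.741818 − 140.518391·sin 16.57158°)/11.592205 = 1.874494
contact ratio ≈ 1.8745

1.8745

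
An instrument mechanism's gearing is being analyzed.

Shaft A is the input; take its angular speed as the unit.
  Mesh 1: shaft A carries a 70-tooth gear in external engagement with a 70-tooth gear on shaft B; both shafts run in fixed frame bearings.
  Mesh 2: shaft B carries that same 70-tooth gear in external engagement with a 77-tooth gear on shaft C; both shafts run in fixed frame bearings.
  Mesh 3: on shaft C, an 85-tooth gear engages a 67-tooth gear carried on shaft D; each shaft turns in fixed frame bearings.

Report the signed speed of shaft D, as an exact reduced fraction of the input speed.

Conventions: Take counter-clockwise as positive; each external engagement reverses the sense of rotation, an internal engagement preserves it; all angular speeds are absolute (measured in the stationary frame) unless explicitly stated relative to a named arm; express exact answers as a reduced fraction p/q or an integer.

3-mesh fixed-axis compound train (all bearings frame-fixed)
mesh 1 [70T→70T]: |ω|/ω_in = 1×70/70 = 1, sense flips to −
mesh 2 [70T→77T]: |ω|/ω_in = 1×70/77 = 10/11, sense flips to +
mesh 3 [85T→67T]: |ω|/ω_in = (10/11)×85/67 = 850/737, sense flips to −
signed output speed (× input speed) = -850/737

-850/737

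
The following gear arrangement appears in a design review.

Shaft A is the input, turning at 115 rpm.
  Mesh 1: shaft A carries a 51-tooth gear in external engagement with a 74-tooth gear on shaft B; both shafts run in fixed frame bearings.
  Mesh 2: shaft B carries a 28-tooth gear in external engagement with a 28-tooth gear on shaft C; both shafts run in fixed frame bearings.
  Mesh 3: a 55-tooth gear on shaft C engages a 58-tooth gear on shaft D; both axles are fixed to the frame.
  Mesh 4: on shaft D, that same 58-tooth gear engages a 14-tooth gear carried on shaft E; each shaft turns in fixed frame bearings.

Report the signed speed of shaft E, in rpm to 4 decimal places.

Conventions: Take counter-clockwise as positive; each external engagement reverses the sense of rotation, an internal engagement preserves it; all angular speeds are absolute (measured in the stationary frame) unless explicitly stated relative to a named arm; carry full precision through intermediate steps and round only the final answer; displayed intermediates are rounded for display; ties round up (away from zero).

topology: fixed-axis compound train — 4 meshes, A→E
mesh 1 [51T→74T]: ω = 115.0000×51/74 = 79.2568 rpm, sense flips to −
mesh 2 [28T→28T]: ω = 79.2568×28/28 = 79.2568 rpm, sense flips to +
mesh 3 [55T→58T]: ω = 79.2568×55/58 = 75.1573 rpm, sense flips to −
mesh 4 [58T→14T]: ω = 75.1573×58/14 = 311.3658 rpm, sense flips to +
signed output speed = +311.3658 rpm

+311.3658 rpm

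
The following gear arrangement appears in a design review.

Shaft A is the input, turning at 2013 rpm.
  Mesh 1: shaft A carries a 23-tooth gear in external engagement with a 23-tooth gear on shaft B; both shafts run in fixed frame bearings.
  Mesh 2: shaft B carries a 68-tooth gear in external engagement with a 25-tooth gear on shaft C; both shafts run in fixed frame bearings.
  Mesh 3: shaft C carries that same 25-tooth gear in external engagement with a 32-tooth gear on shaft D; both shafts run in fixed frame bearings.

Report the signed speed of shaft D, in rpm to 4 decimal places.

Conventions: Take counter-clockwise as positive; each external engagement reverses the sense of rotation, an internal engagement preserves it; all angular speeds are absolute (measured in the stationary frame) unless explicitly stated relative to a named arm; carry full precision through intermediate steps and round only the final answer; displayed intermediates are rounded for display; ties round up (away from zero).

-4277.6250 rpm

recognized (4 fixed axles, 3 meshes): fixed-axis compound train
mesh 1 [23T→23T]: ω = 2013.0000×23/23 = 2013.0000 rpm, sense flips to −
mesh 2 [68T→25T]: ω = 2013.0000×68/25 = 5475.3600 rpm, sense flips to +
mesh 3 [25T→32T]: ω = 5475.3600×25/32 = 4277.6250 rpm, sense flips to −
signed output speed = -4277.6250 rpm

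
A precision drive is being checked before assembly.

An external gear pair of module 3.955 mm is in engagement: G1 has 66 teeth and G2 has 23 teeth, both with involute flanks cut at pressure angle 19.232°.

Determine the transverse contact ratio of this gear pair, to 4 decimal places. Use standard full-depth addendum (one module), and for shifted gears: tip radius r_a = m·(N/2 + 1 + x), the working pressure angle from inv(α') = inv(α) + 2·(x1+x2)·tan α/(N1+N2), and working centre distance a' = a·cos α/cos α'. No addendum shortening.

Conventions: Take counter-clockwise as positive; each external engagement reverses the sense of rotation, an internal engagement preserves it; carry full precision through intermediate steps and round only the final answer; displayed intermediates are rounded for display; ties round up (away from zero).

1.7334

recognized (one external pair, fixed centres): single-mesh tooth geometry, m = 3.955, N1 = 66, N2 = 23
base radii: r_b1 = 123.231291, r_b2 = 42.944238
tip radii: r_a1 = 134.470000, r_a2 = 49.437500
no profile shift: α' = α, a' = a
action lengths: √(r_a1²−r_b1²) = 53.816632, √(r_a2²−r_b2²) = 24.492016
base pitch p_b = π·m·cos α = 11.731591
CR = (53.816632 + 24.492016 − 175.997500·sin 19.23200°)/11.731591 = 1.733450
contact ratio ≈ 1.7334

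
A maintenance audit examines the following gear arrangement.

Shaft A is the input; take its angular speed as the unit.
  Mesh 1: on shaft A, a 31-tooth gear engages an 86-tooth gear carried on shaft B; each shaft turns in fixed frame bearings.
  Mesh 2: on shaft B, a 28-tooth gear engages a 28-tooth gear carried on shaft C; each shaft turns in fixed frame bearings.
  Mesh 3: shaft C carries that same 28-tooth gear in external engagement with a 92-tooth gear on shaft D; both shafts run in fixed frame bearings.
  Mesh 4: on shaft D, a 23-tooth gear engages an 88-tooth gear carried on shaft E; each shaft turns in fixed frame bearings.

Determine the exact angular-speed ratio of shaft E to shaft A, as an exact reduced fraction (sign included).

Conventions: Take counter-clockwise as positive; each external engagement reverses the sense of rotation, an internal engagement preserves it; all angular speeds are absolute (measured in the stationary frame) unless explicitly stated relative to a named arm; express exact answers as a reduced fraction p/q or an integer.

217/7568

class = fixed-axis compound train [4 meshes; 4 ratios multiply, 4 sense flips]
mesh 1 [31T→86T]: running ratio 31/86, sense −
mesh 2 [28T→28T]: running ratio 31/86, sense +
mesh 3 [28T→92T]: running ratio 217/1978, sense −
mesh 4 [23T→88T]: running ratio 217/7568, sense +
ω_out/ω_in = 217/7568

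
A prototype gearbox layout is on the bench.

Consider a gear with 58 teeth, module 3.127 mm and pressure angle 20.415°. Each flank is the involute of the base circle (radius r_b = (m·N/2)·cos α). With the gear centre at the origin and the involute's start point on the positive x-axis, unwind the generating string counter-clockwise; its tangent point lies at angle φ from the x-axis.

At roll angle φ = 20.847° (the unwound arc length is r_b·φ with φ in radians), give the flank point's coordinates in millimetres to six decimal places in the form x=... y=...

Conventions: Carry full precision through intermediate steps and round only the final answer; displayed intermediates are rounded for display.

class = single-mesh tooth geometry [base-circle involute, m = 3.127, 58T]
pitch radius r_p = m·N/2 = 3.127·58/2 = 90.683000
base radius r_b = r_p·cos α = 90.683000·cos 20.415° = 84.987264
roll angle φ = 20.847° = 0.36384879 rad
x = r_b·(cos φ + φ·sin φ) = 90.428002
y = r_b·(sin φ − φ·cos φ) = 1.346589

x=90.428002 y=1.346589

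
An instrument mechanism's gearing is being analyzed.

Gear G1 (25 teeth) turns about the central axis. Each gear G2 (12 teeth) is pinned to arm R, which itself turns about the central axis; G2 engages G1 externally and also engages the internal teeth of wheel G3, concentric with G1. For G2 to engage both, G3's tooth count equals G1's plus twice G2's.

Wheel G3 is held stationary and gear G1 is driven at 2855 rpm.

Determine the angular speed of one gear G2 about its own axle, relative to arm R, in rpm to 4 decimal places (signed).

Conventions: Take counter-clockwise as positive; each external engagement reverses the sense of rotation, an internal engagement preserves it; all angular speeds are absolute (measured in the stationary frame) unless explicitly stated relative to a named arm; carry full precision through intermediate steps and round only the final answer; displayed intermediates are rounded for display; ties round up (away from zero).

planetary set (25T centre, 12T on arm, 49T internal) — Willis relation
normalise by the input: solve with ω_sun = 1, then scale by 2855 rpm
ring teeth: 25 + 2·12 = 49
25(ω_sun−ω_arm) = −49(ω_ring−ω_arm),  ω_ring = 0, ω_sun = 1
25(1−ω_arm) = −49(0−ω_arm)  ⇒  74·ω_arm = 25  ⇒  ω_arm = 25/74
sun–planet mesh: 25·(1−25/74) = −12·(ω_p−ω_arm)  ⇒  ω_p−ω_arm = -1225/888
scale: ω_p−ω_arm = -1225/888 × 2855 rpm = -3938.4854 rpm

-3938.4854 rpm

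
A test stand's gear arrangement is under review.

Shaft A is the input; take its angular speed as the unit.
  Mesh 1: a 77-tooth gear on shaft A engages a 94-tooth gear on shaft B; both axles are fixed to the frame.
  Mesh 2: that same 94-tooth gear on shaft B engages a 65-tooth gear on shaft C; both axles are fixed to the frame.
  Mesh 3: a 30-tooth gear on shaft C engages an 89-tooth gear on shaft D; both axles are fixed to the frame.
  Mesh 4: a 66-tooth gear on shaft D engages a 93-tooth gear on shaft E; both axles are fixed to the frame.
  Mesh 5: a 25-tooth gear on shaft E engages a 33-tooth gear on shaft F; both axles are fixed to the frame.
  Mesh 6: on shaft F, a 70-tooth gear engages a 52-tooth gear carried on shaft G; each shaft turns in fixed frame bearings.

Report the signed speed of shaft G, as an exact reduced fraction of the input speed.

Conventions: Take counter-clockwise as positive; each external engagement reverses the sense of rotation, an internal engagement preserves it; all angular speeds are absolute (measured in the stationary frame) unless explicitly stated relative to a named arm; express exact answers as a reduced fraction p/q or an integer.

6-mesh fixed-axis compound train (all bearings frame-fixed)
mesh 1 [77T→94T]: |ω|/ω_in = 1×77/94 = 77/94, sense flips to −
mesh 2 [94T→65T]: |ω|/ω_in = (77/94)×94/65 = 77/65, sense flips to +
mesh 3 [30T→89T]: |ω|/ω_in = (77/65)×30/89 = 462/1157, sense flips to −
mesh 4 [66T→93T]: |ω|/ω_in = (462/1157)×66/93 = 10164/35867, sense flips to +
mesh 5 [25T→33T]: |ω|/ω_in = (10164/35867)×25/33 = 7700/35867, sense flips to −
mesh 6 [70T→52T]: |ω|/ω_in = (7700/35867)×70/52 = 134750/466271, sense flips to +
signed output speed (× input speed) = 134750/466271

134750/466271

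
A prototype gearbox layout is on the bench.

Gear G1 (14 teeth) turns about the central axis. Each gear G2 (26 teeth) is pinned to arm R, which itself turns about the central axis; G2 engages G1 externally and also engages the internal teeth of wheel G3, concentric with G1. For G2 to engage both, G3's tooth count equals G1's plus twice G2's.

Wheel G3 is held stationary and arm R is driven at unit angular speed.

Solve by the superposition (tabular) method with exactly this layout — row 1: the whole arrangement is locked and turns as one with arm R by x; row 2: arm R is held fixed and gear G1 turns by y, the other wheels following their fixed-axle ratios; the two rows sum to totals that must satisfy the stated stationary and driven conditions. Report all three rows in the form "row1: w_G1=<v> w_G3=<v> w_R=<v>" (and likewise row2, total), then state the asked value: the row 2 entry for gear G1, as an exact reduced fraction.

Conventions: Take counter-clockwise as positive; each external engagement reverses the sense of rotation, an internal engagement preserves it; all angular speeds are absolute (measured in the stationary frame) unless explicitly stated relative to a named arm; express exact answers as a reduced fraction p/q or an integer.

recognized (axles ride arm R): planetary set, 14/26/66 teeth
row 1: whole set turns with the arm by x
row 2 (arm held, sun turns y): ω_ring = −(14/66)·y, ω_arm = 0
boundary: total ω_ring = x − (14/66)·y = 0 and total ω_arm = x = 1  ⇒  y = 33/7, x = 1
row 2 ring = −(14/66)·33/7 = -1
totals (row 1 + row 2): sun 1 + 33/7 = 40/7, ring 1 + (-1) = 0, arm 1 + 0 = 1
asked cell (row2, sun) = 33/7

row1: w_G1=1 w_G3=1 w_R=1
row2: w_G1=33/7 w_G3=-1 w_R=0
total: w_G1=40/7 w_G3=0 w_R=1
asked value: 33/7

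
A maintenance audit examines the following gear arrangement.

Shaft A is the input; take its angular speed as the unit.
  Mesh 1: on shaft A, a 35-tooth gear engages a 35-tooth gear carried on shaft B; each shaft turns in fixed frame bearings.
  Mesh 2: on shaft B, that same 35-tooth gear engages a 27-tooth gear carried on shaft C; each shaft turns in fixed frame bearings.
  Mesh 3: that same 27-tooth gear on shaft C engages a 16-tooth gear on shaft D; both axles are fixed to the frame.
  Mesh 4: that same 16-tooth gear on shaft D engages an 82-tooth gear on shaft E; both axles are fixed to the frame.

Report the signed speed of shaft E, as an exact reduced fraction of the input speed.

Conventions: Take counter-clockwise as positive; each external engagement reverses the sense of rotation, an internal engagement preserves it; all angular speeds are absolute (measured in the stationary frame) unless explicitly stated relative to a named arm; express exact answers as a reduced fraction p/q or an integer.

4-mesh fixed-axis compound train (all bearings frame-fixed)
mesh 1 [35T→35T]: |ω|/ω_in = 1×35/35 = 1, sense flips to −
mesh 2 [35T→27T]: |ω|/ω_in = 1×35/27 = 35/27, sense flips to +
mesh 3 [27T→16T]: |ω|/ω_in = (35/27)×27/16 = 35/16, sense flips to −
mesh 4 [16T→82T]: |ω|/ω_in = (35/16)×16/82 = 35/82, sense flips to +
signed output speed (× input speed) = 35/82

35/82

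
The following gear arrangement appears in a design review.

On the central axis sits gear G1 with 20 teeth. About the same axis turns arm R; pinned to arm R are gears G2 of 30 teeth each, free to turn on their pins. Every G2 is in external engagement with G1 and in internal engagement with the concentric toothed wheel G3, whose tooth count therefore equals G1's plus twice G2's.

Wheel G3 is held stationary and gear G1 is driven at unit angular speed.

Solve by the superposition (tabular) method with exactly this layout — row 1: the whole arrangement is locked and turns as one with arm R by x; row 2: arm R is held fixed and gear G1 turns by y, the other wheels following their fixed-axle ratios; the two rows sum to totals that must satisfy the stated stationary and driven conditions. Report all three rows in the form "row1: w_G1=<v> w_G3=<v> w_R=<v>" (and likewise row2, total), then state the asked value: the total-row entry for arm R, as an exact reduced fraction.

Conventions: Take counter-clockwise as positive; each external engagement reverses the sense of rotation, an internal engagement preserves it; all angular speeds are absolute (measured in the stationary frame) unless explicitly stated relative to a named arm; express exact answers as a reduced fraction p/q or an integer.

row1: w_G1=1/5 w_G3=1/5 w_R=1/5
row2: w_G1=4/5 w_G3=-1/5 w_R=0
total: w_G1=1 w_G3=0 w_R=1/5
asked value: 1/5

class = planetary set [G3 = 20+2·30 = 80; Willis about the carrier]
row 1: whole set turns with the arm by x
row 2: sun turns y, ring = −(20/80)·y, arm 0
boundary: total ω_ring = x − (20/80)·y = 0 and total ω_sun = x + y = 1  ⇒  y = 4/5, x = 1/5
row 2 ring = −(20/80)·4/5 = -1/5
totals (row 1 + row 2): sun 1/5 + 4/5 = 1, ring 1/5 + (-1/5) = 0, arm 1/5 + 0 = 1/5
asked cell (total, arm) = 1/5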